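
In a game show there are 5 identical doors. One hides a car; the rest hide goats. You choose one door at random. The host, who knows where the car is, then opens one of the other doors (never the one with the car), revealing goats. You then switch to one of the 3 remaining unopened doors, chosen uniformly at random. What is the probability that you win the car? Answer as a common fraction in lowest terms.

Your original door holds the car with probability 1/5, so the other 4 collectively hold it with probability 4/5.
The host can always find an empty door to open, so this doesn't change that 4/5; it is now spread over the 3 remaining unopened doors.
P(win by switching) = (4/5) · (1/3) = 4/15.

4/15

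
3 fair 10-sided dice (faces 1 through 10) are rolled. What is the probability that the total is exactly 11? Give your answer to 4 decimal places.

0.0450

There are 10^3 = 1000 equally likely outcomes.
The number of ordered 3-tuples from {1,…,10} summing to 11 is 45.
P(sum = 11) = 45/1000 = 9/200 ≈ 0.0450.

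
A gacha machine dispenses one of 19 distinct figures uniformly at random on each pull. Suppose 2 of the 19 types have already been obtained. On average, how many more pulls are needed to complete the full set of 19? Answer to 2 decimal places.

65.35

Starting from 2 distinct types, each trial gives a new one with probability (19−i)/19 when i types are held, so the wait for the next new type is 19/(19−i).
E = 19/17 + 19/16 + 19/15 + 19/14 + 19/13 + 19/12 + 19/11 + 19/10 + 19/9 + 19/8 + 19/7 + 19/6 + 19/5 + 19/4 + 19/3 + 19/2 + 19/1 = 800702237/12252240 ≈ 65.35.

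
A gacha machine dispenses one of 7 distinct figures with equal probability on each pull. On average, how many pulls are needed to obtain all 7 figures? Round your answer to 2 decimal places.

18.15

After i distinct types are collected, each trial gives a new one with probability (7−i)/7, so the expected wait for the next new type is 7/(7−i).
E = 7/7 + 7/6 + 7/5 + 7/4 + 7/3 + 7/2 + 7/1 = 363/20 ≈ 18.15.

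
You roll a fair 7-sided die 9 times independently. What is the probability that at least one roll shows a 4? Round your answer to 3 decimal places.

0.750

P(no roll shows a 4) = (6/7)^9 ≈ 0.250.
P(at least one) = 1 − 0.250 = 0.750.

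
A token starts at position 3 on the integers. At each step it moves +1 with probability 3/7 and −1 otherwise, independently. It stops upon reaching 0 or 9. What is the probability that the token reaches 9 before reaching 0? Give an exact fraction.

729/6553

Let r = q/p = (4/7)/(3/7) = 4/3. The recurrence P(i) = p·P(i+1) + q·P(i−1) with P(0)=0, P(9)=1 gives P(i) = (1 − r^i)/(1 − r^9).
P(3) = (1 − (4/3)^3) / (1 − (4/3)^9) = 729/6553.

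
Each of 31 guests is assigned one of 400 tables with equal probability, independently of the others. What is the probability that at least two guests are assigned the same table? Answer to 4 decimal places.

0.6968

It's easier to compute the probability that all 31 are distinct.
P(all distinct) = 400/400 · 399/400 · ··· · 370/400 ≈ 0.3032.
So the probability of at least one match is 1 − 0.3032 = 0.6968.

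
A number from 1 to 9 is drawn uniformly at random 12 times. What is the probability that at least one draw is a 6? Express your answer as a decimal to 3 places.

P(no draw is a 6) = (8/9)^12 ≈ 0.243.
P(at least one) = 1 − 0.243 = 0.757.

0.757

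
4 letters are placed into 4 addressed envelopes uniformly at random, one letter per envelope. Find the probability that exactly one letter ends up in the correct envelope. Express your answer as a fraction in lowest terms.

1/3

Choose which one is fixed: C(4,1) = 4 ways.
The remaining 3 must have no fixed point: D(3) = 2.
P = 4·2/24 = 1/3.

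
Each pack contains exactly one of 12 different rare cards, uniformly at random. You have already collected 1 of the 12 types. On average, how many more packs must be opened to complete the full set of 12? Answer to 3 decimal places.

Starting from 1 distinct type, each trial gives a new one with probability (12−i)/12 when i types are held, so the wait for the next new type is 12/(12−i).
E = 12/11 + 12/10 + 12/9 + 12/8 + 12/7 + 12/6 + 12/5 + 12/4 + 12/3 + 12/2 + 12/1 = 83711/2310 ≈ 36.239.

36.239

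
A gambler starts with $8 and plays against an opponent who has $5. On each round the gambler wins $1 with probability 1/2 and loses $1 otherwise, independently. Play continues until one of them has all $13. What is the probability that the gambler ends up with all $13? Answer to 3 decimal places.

0.615

With a fair step, P(i) = ½P(i−1) + ½P(i+1) with P(0)=0, P(13)=1 has the linear solution P(i) = i/13.
P(8) = 8/13 ≈ 0.615.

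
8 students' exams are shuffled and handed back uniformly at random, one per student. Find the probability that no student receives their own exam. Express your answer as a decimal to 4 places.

This is the derangement probability: permutations of 8 with no fixed point.
D(8) = 8! · (1 − 1/1! + 1/2! − ··· + (−1)^8/8!) = 14833.
P = 14833/40320 = 2119/5760 ≈ 0.3679.

0.3679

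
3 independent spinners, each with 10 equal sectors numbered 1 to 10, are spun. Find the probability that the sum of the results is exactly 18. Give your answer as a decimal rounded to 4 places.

There are 10^3 = 1000 equally likely outcomes.
The number of ordered 3-tuples from {1,…,10} summing to 18 is 73.
P(sum = 18) = 73/1000 ≈ 0.0730.

0.0730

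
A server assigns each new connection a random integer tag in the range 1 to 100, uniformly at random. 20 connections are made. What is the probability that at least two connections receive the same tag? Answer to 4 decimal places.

0.8696

It's easier to compute the probability that all 20 are distinct.
P(all distinct) = 100/100 · 99/100 · ··· · 81/100 ≈ 0.1304.
So the probability of at least one match is 1 − 0.1304 = 0.8696.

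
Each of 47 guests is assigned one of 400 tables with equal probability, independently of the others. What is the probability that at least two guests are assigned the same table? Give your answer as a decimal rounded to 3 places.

0.940

It's easier to compute the probability that all 47 are distinct.
P(all distinct) = 400/400 · 399/400 · ··· · 354/400 ≈ 0.060.
So the probability of at least one match is 1 − 0.060 = 0.940.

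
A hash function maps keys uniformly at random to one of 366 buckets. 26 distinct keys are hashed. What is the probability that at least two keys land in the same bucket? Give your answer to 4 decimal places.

It's easier to compute the probability that all 26 are distinct.
P(all distinct) = 366/366 · 365/366 · ··· · 341/366 ≈ 0.4028.
So the probability of at least one match is 1 − 0.4028 = 0.5972.

0.5972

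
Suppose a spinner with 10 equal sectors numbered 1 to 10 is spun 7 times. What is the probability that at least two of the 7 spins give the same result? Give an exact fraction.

2936/3125

P(all 7 different) = 10/10 · 9/10 · ··· · 4/10 = 189/3125.
P(at least two equal) = 1 − 189/3125 = 2936/3125.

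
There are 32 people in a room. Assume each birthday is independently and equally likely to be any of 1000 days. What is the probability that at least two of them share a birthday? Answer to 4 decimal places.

It's easier to compute the probability that all 32 are distinct.
P(all distinct) = 1000/1000 · 999/1000 · ··· · 969/1000 ≈ 0.6057.
So the probability of at least one match is 1 − 0.6057 = 0.3943.

0.3943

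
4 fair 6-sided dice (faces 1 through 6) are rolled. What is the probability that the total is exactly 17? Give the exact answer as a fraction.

13/162

There are 6^4 = 1296 equally likely outcomes.
The number of ordered 4-tuples from {1,…,6} summing to 17 is 104.
P(sum = 17) = 104/1296 = 13/162.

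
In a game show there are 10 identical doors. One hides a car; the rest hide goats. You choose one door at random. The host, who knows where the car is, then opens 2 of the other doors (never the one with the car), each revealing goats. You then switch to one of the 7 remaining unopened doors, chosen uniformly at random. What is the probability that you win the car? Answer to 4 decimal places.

Your original door holds the car with probability 1/10, so the other 9 collectively hold it with probability 9/10.
The host can always find 2 empty doors to open, so the reveals don't change that 9/10; it is now spread over the 7 remaining unopened doors.
P(win by switching) = (9/10) · (1/7) = 9/70 ≈ 0.1286.

0.1286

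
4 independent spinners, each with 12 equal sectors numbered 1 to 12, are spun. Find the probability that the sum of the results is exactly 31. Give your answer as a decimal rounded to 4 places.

0.0442

There are 12^4 = 20736 equally likely outcomes.
The number of ordered 4-tuples from {1,…,12} summing to 31 is 916.
P(sum = 31) = 916/20736 = 229/5184 ≈ 0.0442.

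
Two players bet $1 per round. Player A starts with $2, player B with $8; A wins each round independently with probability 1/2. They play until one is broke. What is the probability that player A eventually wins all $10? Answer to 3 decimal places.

0.200

With a fair step, P(i) = ½P(i−1) + ½P(i+1) with P(0)=0, P(10)=1 has the linear solution P(i) = i/10.
P(2) = 2/10 = 1/5 ≈ 0.200.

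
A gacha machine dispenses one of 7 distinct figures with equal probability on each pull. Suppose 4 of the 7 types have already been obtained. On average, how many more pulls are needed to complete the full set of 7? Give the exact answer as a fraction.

77/6

Starting from 4 distinct types, each trial gives a new one with probability (7−i)/7 when i types are held, so the wait for the next new type is 7/(7−i).
E = 7/3 + 7/2 + 7/1 = 77/6.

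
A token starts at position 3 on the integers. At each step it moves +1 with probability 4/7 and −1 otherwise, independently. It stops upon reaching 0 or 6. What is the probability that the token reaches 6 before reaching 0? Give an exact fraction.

Let r = q/p = (3/7)/(4/7) = 3/4. The recurrence P(i) = p·P(i+1) + q·P(i−1) with P(0)=0, P(6)=1 gives P(i) = (1 − r^i)/(1 − r^6).
P(3) = (1 − (3/4)^3) / (1 − (3/4)^6) = 64/91.

64/91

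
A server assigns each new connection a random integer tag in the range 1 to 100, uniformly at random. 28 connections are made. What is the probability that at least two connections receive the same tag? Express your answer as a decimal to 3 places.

0.985

It's easier to compute the probability that all 28 are distinct.
P(all distinct) = 100/100 · 99/100 · ··· · 73/100 ≈ 0.015.
So the probability of at least one match is 1 − 0.015 = 0.985.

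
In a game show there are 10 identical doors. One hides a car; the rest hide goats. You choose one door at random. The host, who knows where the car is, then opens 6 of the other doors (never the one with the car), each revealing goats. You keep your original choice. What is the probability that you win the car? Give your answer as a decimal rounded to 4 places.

The host can always open 6 empty doors regardless of your choice, so the reveals give no information about your original door.
P(win by staying) = 1/10 ≈ 0.1000.

0.1000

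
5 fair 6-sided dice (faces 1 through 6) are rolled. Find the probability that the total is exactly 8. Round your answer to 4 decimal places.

There are 6^5 = 7776 equally likely outcomes.
The number of ordered 5-tuples from {1,…,6} summing to 8 is 35.
P(sum = 8) = 35/7776 ≈ 0.0045.

0.0045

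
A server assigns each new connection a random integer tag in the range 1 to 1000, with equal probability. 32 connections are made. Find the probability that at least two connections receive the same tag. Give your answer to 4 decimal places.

0.3943

It's easier to compute the probability that all 32 are distinct.
P(all distinct) = 1000/1000 · 999/1000 · ··· · 969/1000 ≈ 0.6057.
So the probability of at least one match is 1 − 0.6057 = 0.3943.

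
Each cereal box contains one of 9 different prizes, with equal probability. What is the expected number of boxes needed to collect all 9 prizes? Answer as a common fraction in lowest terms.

7129/280

After i distinct types are collected, each trial gives a new one with probability (9−i)/9, so the expected wait for the next new type is 9/(9−i).
E = 9/9 + 9/8 + 9/7 + 9/6 + 9/5 + 9/4 + 9/3 + 9/2 + 9/1 = 7129/280.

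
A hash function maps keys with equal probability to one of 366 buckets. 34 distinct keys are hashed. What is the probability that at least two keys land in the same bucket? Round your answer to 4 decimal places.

It's easier to compute the probability that all 34 are distinct.
P(all distinct) = 366/366 · 365/366 · ··· · 333/366 ≈ 0.2056.
So the probability of at least one match is 1 − 0.2056 = 0.7944.

0.7944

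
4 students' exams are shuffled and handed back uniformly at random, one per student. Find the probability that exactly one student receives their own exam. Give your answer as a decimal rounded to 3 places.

Choose which one is fixed: C(4,1) = 4 ways.
The remaining 3 must have no fixed point: D(3) = 2.
P = 4·2/24 = 1/3 ≈ 0.333.

0.333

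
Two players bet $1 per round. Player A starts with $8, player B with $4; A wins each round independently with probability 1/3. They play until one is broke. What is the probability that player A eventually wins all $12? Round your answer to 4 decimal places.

0.0623

Let r = q/p = (2/3)/(1/3) = 2. The recurrence P(i) = p·P(i+1) + q·P(i−1) with P(0)=0, P(12)=1 gives P(i) = (1 − r^i)/(1 − r^12).
P(8) = (1 − (2)^8) / (1 − (2)^12) = 17/273 ≈ 0.0623.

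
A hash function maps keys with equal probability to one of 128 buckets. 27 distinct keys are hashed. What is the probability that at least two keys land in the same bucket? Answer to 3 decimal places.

0.948

It's easier to compute the probability that all 27 are distinct.
P(all distinct) = 128/128 · 127/128 · ··· · 102/128 ≈ 0.052.
So the probability of at least one match is 1 − 0.052 = 0.948.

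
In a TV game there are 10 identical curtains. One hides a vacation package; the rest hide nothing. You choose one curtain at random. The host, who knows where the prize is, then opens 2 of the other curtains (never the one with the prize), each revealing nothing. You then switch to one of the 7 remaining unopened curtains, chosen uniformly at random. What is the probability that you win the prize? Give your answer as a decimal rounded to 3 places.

0.129

Your original curtain holds the prize with probability 1/10, so the other 9 collectively hold it with probability 9/10.
The host can always find 2 empty curtains to open, so the reveals don't change that 9/10; it is now spread over the 7 remaining unopened curtains.
P(win by switching) = (9/10) · (1/7) = 9/70 ≈ 0.129.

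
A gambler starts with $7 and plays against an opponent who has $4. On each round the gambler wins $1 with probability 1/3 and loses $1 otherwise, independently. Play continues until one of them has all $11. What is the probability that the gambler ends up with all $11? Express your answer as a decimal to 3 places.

Let r = q/p = (2/3)/(1/3) = 2. The recurrence P(i) = p·P(i+1) + q·P(i−1) with P(0)=0, P(11)=1 gives P(i) = (1 − r^i)/(1 − r^11).
P(7) = (1 − (2)^7) / (1 − (2)^11) = 127/2047 ≈ 0.062.

0.062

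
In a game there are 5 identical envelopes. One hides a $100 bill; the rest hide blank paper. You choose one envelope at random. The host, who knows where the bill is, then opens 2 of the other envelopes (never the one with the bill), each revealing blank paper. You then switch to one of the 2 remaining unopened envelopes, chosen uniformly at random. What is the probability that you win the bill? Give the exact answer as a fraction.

2/5

Your original envelope holds the bill with probability 1/5, so the other 4 collectively hold it with probability 4/5.
The host can always find 2 empty envelopes to open, so the reveals don't change that 4/5; it is now spread over the 2 remaining unopened envelopes.
P(win by switching) = (4/5) · (1/2) = 2/5.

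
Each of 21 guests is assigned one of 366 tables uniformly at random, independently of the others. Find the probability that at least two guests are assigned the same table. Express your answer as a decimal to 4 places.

It's easier to compute the probability that all 21 are distinct.
P(all distinct) = 366/366 · 365/366 · ··· · 346/366 ≈ 0.5572.
So the probability of at least one match is 1 − 0.5572 = 0.4428.

0.4428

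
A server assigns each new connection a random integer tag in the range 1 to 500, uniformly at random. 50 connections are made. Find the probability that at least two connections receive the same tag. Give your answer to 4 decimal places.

It's easier to compute the probability that all 50 are distinct.
P(all distinct) = 500/500 · 499/500 · ··· · 451/500 ≈ 0.0793.
So the probability of at least one match is 1 − 0.0793 = 0.9207.

0.9207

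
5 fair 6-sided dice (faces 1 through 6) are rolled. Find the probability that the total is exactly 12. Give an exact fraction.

305/7776

There are 6^5 = 7776 equally likely outcomes.
The number of ordered 5-tuples from {1,…,6} summing to 12 is 305.
P(sum = 12) = 305/7776.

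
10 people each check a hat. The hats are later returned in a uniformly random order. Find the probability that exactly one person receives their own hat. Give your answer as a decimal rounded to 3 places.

Choose which one is fixed: C(10,1) = 10 ways.
The remaining 9 must have no fixed point: D(9) = 133496.
P = 10·133496/3628800 = 16687/45360 ≈ 0.368.

0.368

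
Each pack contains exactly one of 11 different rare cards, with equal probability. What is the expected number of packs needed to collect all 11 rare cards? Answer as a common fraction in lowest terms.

After i distinct types are collected, each trial gives a new one with probability (11−i)/11, so the expected wait for the next new type is 11/(11−i).
E = 11/11 + 11/10 + 11/9 + 11/8 + 11/7 + 11/6 + 11/5 + 11/4 + 11/3 + 11/2 + 11/1 = 83711/2520.

83711/2520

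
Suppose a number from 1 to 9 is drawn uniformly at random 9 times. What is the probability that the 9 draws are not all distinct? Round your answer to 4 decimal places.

P(all 9 different) = 9/9 · 8/9 · ··· · 1/9 ≈ 0.0009.
P(at least two equal) = 1 − 0.0009 = 0.9991.

0.9991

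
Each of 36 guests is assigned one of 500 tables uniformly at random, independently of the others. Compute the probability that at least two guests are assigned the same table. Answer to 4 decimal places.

0.7250

It's easier to compute the probability that all 36 are distinct.
P(all distinct) = 500/500 · 499/500 · ··· · 465/500 ≈ 0.2750.
So the probability of at least one match is 1 − 0.2750 = 0.7250.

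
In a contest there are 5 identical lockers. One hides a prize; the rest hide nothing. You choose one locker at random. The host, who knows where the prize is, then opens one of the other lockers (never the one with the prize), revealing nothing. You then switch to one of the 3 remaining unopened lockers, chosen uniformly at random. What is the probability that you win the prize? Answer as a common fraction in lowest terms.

Your original locker holds the prize with probability 1/5, so the other 4 collectively hold it with probability 4/5.
The host can always find an empty locker to open, so this doesn't change that 4/5; it is now spread over the 3 remaining unopened lockers.
P(win by switching) = (4/5) · (1/3) = 4/15.

4/15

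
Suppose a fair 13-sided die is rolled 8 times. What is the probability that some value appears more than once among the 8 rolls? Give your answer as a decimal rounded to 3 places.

0.936

P(all 8 different) = 13/13 · 12/13 · ··· · 6/13 ≈ 0.064.
P(at least two equal) = 1 − 0.064 = 0.936.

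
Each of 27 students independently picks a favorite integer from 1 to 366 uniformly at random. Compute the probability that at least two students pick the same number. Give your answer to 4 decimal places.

0.6258

It's easier to compute the probability that all 27 are distinct.
P(all distinct) = 366/366 · 365/366 · ··· · 340/366 ≈ 0.3742.
So the probability of at least one match is 1 − 0.3742 = 0.6258.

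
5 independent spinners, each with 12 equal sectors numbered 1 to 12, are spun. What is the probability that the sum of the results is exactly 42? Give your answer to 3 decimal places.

There are 12^5 = 248832 equally likely outcomes.
The number of ordered 5-tuples from {1,…,12} summing to 42 is 6265.
P(sum = 42) = 6265/248832 ≈ 0.025.

0.025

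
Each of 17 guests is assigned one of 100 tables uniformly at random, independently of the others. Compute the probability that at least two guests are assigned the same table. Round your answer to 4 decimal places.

It's easier to compute the probability that all 17 are distinct.
P(all distinct) = 100/100 · 99/100 · ··· · 84/100 ≈ 0.2365.
So the probability of at least one match is 1 − 0.2365 = 0.7635.

0.7635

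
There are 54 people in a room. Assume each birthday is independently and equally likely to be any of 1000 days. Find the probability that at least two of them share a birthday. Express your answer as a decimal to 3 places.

0.767

It's easier to compute the probability that all 54 are distinct.
P(all distinct) = 1000/1000 · 999/1000 · ··· · 947/1000 ≈ 0.233.
So the probability of at least one match is 1 − 0.233 = 0.767.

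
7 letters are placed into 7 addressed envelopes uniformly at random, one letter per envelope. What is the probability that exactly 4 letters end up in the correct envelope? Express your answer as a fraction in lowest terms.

1/72

Choose which 4 of the 7 are fixed: C(7,4) = 35 ways.
The remaining 3 must have no fixed point: D(3) = 2.
P = 35·2/5040 = 1/72.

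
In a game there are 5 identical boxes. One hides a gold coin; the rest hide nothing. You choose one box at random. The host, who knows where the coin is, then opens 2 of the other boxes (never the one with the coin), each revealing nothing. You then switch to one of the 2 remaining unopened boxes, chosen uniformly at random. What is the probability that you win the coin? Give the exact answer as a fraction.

Your original box holds the coin with probability 1/5, so the other 4 collectively hold it with probability 4/5.
The host can always find 2 empty boxes to open, so the reveals don't change that 4/5; it is now spread over the 2 remaining unopened boxes.
P(win by switching) = (4/5) · (1/2) = 2/5.

2/5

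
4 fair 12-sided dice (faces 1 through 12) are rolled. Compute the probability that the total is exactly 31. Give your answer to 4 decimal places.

0.0442

There are 12^4 = 20736 equally likely outcomes.
The number of ordered 4-tuples from {1,…,12} summing to 31 is 916.
P(sum = 31) = 916/20736 = 229/5184 ≈ 0.0442.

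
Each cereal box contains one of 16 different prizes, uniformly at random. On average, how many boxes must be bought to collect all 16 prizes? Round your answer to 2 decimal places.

After i distinct types are collected, each trial gives a new one with probability (16−i)/16, so the expected wait for the next new type is 16/(16−i).
E = 16/16 + 16/15 + 16/14 + 16/13 + 16/12 + 16/11 + 16/10 + 16/9 + 16/8 + 16/7 + 16/6 + 16/5 + 16/4 + 16/3 + 16/2 + 16/1 = 2436559/45045 ≈ 54.09.

54.09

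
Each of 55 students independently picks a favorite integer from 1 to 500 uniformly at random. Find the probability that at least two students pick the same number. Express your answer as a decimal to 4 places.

It's easier to compute the probability that all 55 are distinct.
P(all distinct) = 500/500 · 499/500 · ··· · 446/500 ≈ 0.0458.
So the probability of at least one match is 1 − 0.0458 = 0.9542.

0.9542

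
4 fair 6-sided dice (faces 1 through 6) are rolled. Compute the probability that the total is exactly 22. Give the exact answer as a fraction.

There are 6^4 = 1296 equally likely outcomes.
The number of ordered 4-tuples from {1,…,6} summing to 22 is 10.
P(sum = 22) = 10/1296 = 5/648.

5/648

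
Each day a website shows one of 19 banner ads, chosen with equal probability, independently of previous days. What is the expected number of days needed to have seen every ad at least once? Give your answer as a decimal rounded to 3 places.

After i distinct types are collected, each trial gives a new one with probability (19−i)/19, so the expected wait for the next new type is 19/(19−i).
E = 19/19 + 19/18 + 19/17 + 19/16 + 19/15 + 19/14 + 19/13 + 19/12 + 19/11 + 19/10 + 19/9 + 19/8 + 19/7 + 19/6 + 19/5 + 19/4 + 19/3 + 19/2 + 19/1 = 275295799/4084080 ≈ 67.407.

67.407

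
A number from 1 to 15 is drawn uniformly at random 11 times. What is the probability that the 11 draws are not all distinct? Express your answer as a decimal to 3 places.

0.994

P(all 11 different) = 15/15 · 14/15 · ··· · 5/15 ≈ 0.006.
P(at least two equal) = 1 − 0.006 = 0.994.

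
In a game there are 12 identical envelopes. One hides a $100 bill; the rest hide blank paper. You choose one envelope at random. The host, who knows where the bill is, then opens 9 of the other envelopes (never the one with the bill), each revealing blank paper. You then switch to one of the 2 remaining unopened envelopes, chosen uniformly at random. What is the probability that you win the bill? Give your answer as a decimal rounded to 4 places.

Your original envelope holds the bill with probability 1/12, so the other 11 collectively hold it with probability 11/12.
The host can always find 9 empty envelopes to open, so the reveals don't change that 11/12; it is now spread over the 2 remaining unopened envelopes.
P(win by switching) = (11/12) · (1/2) = 11/24 ≈ 0.4583.

0.4583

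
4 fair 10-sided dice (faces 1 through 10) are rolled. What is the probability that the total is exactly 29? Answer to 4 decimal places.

There are 10^4 = 10000 equally likely outcomes.
The number of ordered 4-tuples from {1,…,10} summing to 29 is 348.
P(sum = 29) = 348/10000 = 87/2500 ≈ 0.0348.

0.0348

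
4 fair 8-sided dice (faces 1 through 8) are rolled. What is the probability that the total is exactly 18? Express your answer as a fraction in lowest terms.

43/512

There are 8^4 = 4096 equally likely outcomes.
The number of ordered 4-tuples from {1,…,8} summing to 18 is 344.
P(sum = 18) = 344/4096 = 43/512.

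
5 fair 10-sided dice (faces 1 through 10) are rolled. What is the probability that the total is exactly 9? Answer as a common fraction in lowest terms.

7/10000

There are 10^5 = 100000 equally likely outcomes.
The number of ordered 5-tuples from {1,…,10} summing to 9 is 70.
P(sum = 9) = 70/100000 = 7/10000.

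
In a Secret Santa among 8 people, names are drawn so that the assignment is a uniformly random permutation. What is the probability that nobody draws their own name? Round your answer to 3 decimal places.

This is the derangement probability: permutations of 8 with no fixed point.
D(8) = 8! · (1 − 1/1! + 1/2! − ··· + (−1)^8/8!) = 14833.
P = 14833/40320 = 2119/5760 ≈ 0.368.

0.368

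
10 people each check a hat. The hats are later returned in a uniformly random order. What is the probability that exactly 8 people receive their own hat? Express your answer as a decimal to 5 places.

0.00001

Choose which 8 of the 10 are fixed: C(10,8) = 45 ways.
The remaining 2 must have no fixed point: D(2) = 1.
P = 45·1/3628800 = 1/80640 ≈ 0.00001.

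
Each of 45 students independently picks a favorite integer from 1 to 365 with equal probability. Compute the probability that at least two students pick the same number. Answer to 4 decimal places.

0.9410

It's easier to compute the probability that all 45 are distinct.
P(all distinct) = 365/365 · 364/365 · ··· · 321/365 ≈ 0.0590.
So the probability of at least one match is 1 − 0.0590 = 0.9410.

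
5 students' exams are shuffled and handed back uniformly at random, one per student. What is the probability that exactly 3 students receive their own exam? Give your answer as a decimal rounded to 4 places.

0.0833

Choose which 3 of the 5 are fixed: C(5,3) = 10 ways.
The remaining 2 must have no fixed point: D(2) = 1.
P = 10·1/120 = 1/12 ≈ 0.0833.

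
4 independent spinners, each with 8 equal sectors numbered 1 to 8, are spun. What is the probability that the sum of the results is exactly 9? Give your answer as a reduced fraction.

7/512

There are 8^4 = 4096 equally likely outcomes.
The number of ordered 4-tuples from {1,…,8} summing to 9 is 56.
P(sum = 9) = 56/4096 = 7/512.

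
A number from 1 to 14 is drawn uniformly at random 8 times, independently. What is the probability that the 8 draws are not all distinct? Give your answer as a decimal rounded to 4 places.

P(all 8 different) = 14/14 · 13/14 · ··· · 7/14 ≈ 0.0820.
P(at least two equal) = 1 − 0.0820 = 0.9180.

0.9180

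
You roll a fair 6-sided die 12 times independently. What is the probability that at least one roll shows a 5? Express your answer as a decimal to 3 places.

P(no roll shows a 5) = (5/6)^12 ≈ 0.112.
P(at least one) = 1 − 0.112 = 0.888.

0.888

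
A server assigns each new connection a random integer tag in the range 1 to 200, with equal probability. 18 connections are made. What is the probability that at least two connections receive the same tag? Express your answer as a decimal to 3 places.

0.545

It's easier to compute the probability that all 18 are distinct.
P(all distinct) = 200/200 · 199/200 · ··· · 183/200 ≈ 0.455.
So the probability of at least one match is 1 − 0.455 = 0.545.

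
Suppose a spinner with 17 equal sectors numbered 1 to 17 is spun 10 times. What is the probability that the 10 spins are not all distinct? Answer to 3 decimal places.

0.965

P(all 10 different) = 17/17 · 16/17 · ··· · 8/17 ≈ 0.035.
P(at least two equal) = 1 − 0.035 = 0.965.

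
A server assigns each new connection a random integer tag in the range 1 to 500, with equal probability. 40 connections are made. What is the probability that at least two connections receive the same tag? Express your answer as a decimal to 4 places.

0.7987

It's easier to compute the probability that all 40 are distinct.
P(all distinct) = 500/500 · 499/500 · ··· · 461/500 ≈ 0.2013.
So the probability of at least one match is 1 − 0.2013 = 0.7987.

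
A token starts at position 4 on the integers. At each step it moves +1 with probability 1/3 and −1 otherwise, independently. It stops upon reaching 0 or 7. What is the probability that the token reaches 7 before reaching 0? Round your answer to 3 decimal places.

0.118

Let r = q/p = (2/3)/(1/3) = 2. The recurrence P(i) = p·P(i+1) + q·P(i−1) with P(0)=0, P(7)=1 gives P(i) = (1 − r^i)/(1 − r^7).
P(4) = (1 − (2)^4) / (1 − (2)^7) = 15/127 ≈ 0.118.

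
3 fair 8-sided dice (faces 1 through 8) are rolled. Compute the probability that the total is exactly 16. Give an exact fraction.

21/256

There are 8^3 = 512 equally likely outcomes.
The number of ordered 3-tuples from {1,…,8} summing to 16 is 42.
P(sum = 16) = 42/512 = 21/256.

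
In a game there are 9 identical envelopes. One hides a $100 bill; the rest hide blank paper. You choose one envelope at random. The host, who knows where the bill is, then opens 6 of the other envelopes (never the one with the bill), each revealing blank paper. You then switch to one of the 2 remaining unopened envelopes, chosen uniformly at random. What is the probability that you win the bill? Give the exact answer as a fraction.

Your original envelope holds the bill with probability 1/9, so the other 8 collectively hold it with probability 8/9.
The host can always find 6 empty envelopes to open, so the reveals don't change that 8/9; it is now spread over the 2 remaining unopened envelopes.
P(win by switching) = (8/9) · (1/2) = 4/9.

4/9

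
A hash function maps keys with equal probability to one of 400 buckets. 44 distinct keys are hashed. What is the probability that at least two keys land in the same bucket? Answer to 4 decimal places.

0.9142

It's easier to compute the probability that all 44 are distinct.
P(all distinct) = 400/400 · 399/400 · ··· · 357/400 ≈ 0.0858.
So the probability of at least one match is 1 − 0.0858 = 0.9142.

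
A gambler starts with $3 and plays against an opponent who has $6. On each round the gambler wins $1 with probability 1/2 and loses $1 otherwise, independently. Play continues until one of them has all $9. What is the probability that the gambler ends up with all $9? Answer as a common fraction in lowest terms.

With a fair step, P(i) = ½P(i−1) + ½P(i+1) with P(0)=0, P(9)=1 has the linear solution P(i) = i/9.
P(3) = 3/9 = 1/3.

1/3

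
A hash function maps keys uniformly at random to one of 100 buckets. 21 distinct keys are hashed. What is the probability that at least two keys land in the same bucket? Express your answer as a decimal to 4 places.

It's easier to compute the probability that all 21 are distinct.
P(all distinct) = 100/100 · 99/100 · ··· · 80/100 ≈ 0.1043.
So the probability of at least one match is 1 − 0.1043 = 0.8957.

0.8957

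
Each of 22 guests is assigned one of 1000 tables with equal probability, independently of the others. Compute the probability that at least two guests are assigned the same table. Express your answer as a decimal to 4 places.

It's easier to compute the probability that all 22 are distinct.
P(all distinct) = 1000/1000 · 999/1000 · ··· · 979/1000 ≈ 0.7924.
So the probability of at least one match is 1 − 0.7924 = 0.2076.

0.2076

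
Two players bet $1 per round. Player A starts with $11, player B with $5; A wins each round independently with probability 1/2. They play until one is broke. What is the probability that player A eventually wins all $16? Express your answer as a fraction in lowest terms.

With a fair step, P(i) = ½P(i−1) + ½P(i+1) with P(0)=0, P(16)=1 has the linear solution P(i) = i/16.
P(11) = 11/16.

11/16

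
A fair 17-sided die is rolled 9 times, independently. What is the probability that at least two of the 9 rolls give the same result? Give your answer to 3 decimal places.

P(all 9 different) = 17/17 · 16/17 · ··· · 9/17 ≈ 0.074.
P(at least two equal) = 1 − 0.074 = 0.926.

0.926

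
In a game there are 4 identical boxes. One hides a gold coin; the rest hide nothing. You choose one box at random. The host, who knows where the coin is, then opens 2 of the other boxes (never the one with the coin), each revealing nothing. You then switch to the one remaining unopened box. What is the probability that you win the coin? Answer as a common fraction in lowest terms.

Your original box holds the coin with probability 1/4, so the other 3 collectively hold it with probability 3/4.
The host can always find 2 empty boxes to open, so the reveals don't change that 3/4; it is now spread over the 1 remaining unopened box.
P(win by switching) = (3/4) · (1/1) = 3/4.

3/4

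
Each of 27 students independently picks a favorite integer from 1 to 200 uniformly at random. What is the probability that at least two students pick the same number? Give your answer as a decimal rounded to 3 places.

0.841

It's easier to compute the probability that all 27 are distinct.
P(all distinct) = 200/200 · 199/200 · ··· · 174/200 ≈ 0.159.
So the probability of at least one match is 1 − 0.159 = 0.841.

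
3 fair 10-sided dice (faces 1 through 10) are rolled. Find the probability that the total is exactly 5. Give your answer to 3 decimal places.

There are 10^3 = 1000 equally likely outcomes.
The number of ordered 3-tuples from {1,…,10} summing to 5 is 6.
P(sum = 5) = 6/1000 = 3/500 ≈ 0.006.

0.006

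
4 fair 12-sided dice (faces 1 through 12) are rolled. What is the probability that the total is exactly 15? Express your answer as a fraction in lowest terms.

91/5184

There are 12^4 = 20736 equally likely outcomes.
The number of ordered 4-tuples from {1,…,12} summing to 15 is 364.
P(sum = 15) = 364/20736 = 91/5184.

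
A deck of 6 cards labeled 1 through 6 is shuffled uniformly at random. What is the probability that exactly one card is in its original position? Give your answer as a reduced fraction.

11/30

Choose which one is fixed: C(6,1) = 6 ways.
The remaining 5 must have no fixed point: D(5) = 44.
P = 6·44/720 = 11/30.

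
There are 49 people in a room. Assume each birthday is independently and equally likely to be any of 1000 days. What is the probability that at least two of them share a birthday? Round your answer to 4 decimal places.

0.6974

It's easier to compute the probability that all 49 are distinct.
P(all distinct) = 1000/1000 · 999/1000 · ··· · 952/1000 ≈ 0.3026.
So the probability of at least one match is 1 − 0.3026 = 0.6974.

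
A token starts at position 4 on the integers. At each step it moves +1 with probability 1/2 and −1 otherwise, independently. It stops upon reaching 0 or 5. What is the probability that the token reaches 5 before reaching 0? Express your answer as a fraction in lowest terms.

4/5

With a fair step, P(i) = ½P(i−1) + ½P(i+1) with P(0)=0, P(5)=1 has the linear solution P(i) = i/5.
P(4) = 4/5.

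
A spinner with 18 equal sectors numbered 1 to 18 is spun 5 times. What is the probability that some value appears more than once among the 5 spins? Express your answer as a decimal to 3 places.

P(all 5 different) = 18/18 · 17/18 · ··· · 14/18 ≈ 0.544.
P(at least two equal) = 1 − 0.544 = 0.456.

0.456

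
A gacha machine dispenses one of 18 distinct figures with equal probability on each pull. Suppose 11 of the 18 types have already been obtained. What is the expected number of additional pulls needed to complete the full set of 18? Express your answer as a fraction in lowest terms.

Starting from 11 distinct types, each trial gives a new one with probability (18−i)/18 when i types are held, so the wait for the next new type is 18/(18−i).
E = 18/7 + 18/6 + 18/5 + 18/4 + 18/3 + 18/2 + 18/1 = 3267/70.

3267/70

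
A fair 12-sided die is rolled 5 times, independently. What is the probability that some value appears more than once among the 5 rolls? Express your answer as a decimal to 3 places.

P(all 5 different) = 12/12 · 11/12 · ··· · 8/12 ≈ 0.382.
P(at least two equal) = 1 − 0.382 = 0.618.

0.618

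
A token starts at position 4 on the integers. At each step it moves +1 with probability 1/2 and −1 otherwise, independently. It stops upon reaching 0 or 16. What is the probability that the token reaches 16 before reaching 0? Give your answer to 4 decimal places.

With a fair step, P(i) = ½P(i−1) + ½P(i+1) with P(0)=0, P(16)=1 has the linear solution P(i) = i/16.
P(4) = 4/16 = 1/4 ≈ 0.2500.

0.2500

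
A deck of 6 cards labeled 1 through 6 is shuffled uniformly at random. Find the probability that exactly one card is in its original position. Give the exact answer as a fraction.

11/30

Choose which one is fixed: C(6,1) = 6 ways.
The remaining 5 must have no fixed point: D(5) = 44.
P = 6·44/720 = 11/30.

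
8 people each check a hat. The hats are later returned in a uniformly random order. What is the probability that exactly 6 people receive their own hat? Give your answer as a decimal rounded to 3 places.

Choose which 6 of the 8 are fixed: C(8,6) = 28 ways.
The remaining 2 must have no fixed point: D(2) = 1.
P = 28·1/40320 = 1/1440 ≈ 0.001.

0.001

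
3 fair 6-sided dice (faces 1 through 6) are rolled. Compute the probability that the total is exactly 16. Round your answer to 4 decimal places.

There are 6^3 = 216 equally likely outcomes.
The number of ordered 3-tuples from {1,…,6} summing to 16 is 6.
P(sum = 16) = 6/216 = 1/36 ≈ 0.0278.

0.0278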